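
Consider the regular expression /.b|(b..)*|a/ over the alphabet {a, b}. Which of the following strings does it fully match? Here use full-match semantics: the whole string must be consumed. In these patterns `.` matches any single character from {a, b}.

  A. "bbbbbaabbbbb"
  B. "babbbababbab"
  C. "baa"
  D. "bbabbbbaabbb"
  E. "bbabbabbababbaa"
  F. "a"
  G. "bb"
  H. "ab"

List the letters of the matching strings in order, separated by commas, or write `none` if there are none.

B, C, D, E, F, G, H

A. "bbbbbaabbbbb" → no match
B. "babbbababbab" → match
C. "baa" → match
D. "bbabbbbaabbb" → match
E → match
F. "a" → match
G. "bb" → match
H. "ab" → match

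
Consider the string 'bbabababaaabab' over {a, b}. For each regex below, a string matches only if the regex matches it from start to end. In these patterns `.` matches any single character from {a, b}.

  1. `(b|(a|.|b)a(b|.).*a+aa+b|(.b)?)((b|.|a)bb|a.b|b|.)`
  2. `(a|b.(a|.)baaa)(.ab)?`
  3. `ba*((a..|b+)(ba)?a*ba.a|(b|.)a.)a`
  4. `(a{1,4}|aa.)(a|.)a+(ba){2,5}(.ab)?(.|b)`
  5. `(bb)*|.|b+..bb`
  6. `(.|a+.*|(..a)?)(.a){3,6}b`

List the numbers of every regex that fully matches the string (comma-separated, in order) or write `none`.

6

1 → no match
2 → no match
3 → no match — must end with 'a'
4 → no match
5 → no match
6 → match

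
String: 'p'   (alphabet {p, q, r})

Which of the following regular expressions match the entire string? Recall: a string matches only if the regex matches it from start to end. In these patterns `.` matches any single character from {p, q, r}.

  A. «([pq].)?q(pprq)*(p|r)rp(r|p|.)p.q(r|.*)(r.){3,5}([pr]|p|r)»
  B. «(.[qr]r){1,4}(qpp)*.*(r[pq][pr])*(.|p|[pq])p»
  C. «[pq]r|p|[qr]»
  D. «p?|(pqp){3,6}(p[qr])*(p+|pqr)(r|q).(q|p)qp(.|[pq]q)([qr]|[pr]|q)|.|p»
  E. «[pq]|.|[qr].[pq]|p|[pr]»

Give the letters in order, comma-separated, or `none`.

A → no match
B → no match
C → match
D → match
E → match

C, D, E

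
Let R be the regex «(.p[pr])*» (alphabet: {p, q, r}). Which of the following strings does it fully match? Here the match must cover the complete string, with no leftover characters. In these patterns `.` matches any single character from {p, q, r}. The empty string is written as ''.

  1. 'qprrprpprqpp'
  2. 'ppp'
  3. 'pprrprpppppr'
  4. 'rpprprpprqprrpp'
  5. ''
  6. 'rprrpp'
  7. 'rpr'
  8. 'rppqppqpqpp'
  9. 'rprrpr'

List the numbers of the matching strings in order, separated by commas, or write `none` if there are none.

1, 2, 3, 4, 5, 6, 7, 9

1 → match
2 → match
3 → match
4 → match
5 → match
6 → match
7 → match
8 → no match
9 → match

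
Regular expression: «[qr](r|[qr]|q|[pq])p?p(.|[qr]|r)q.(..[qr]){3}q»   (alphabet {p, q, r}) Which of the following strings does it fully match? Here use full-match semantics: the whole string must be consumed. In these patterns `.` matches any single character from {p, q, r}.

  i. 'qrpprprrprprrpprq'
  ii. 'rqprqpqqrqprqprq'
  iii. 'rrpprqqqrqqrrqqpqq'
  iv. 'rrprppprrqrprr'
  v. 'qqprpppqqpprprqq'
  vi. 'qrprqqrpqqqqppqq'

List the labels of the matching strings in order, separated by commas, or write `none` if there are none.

i → no match
ii → match
iii → no match
iv → no match — must end with 'q'
v → no match
vi → match

ii, vi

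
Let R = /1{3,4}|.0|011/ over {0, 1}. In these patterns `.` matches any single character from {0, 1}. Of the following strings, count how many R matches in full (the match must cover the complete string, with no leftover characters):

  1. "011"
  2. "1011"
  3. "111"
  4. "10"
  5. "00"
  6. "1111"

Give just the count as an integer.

1 → match
2 → no match
3 → match
4 → match
5 → match
6 → match
Total matched: 5

5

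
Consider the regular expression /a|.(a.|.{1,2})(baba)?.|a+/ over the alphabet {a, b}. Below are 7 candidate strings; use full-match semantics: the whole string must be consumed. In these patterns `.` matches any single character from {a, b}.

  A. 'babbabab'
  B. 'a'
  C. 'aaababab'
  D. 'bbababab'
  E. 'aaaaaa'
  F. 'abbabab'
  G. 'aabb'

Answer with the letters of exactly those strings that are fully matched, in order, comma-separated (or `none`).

A → match
B → match
C → match
D → match
E → match
F → match
G → match

A, B, C, D, E, F, G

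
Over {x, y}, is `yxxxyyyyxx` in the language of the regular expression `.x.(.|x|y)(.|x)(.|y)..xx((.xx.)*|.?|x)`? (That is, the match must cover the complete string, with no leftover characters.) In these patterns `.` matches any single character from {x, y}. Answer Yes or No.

Yes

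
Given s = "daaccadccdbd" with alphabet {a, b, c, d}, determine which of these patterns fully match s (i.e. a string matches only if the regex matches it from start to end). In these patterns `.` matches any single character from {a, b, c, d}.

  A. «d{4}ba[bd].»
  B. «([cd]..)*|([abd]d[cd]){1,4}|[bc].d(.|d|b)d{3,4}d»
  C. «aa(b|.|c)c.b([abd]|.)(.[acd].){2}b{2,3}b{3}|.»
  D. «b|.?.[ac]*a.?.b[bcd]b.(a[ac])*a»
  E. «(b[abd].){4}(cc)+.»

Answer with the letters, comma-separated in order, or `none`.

A → no match
B → match
C → no match
D → no match
E → no match — must start with "b"

B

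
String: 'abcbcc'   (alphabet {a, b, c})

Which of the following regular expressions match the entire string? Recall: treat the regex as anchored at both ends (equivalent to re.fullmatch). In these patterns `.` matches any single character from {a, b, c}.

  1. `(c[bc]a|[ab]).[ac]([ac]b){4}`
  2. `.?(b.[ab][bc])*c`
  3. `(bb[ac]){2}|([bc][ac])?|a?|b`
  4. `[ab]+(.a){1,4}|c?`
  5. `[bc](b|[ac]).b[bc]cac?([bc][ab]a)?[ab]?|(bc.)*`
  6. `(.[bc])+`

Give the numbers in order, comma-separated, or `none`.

2, 6

1 → no match — must end with 'b'
2 → match
3 → no match
4 → no match
5 → no match
6 → match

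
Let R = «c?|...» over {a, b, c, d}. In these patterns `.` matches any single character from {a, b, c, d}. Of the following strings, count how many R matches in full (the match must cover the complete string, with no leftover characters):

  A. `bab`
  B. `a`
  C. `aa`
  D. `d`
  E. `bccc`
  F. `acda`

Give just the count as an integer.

A. `bab` → match
B. `a` → no match
C. `aa` → no match
D. `d` → no match
E. `bccc` → no match
F. `acda` → no match
Total matched: 1

1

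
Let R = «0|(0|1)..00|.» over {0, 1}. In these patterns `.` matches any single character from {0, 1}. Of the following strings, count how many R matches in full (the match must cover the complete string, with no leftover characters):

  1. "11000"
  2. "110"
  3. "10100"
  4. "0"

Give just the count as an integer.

1 → match
2 → no match
3 → match
4 → match
Total matched: 3

3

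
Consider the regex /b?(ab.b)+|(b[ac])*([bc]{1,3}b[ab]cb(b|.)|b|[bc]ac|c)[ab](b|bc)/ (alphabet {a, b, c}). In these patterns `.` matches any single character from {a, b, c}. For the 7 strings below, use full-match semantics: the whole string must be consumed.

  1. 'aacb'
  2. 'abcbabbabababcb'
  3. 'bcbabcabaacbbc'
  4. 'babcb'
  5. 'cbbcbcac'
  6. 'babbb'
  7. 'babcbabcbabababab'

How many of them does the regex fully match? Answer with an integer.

3

1 → no match
2 → no match
3 → no match
4 → match
5 → no match
6 → match
7 → match
Total matched: 3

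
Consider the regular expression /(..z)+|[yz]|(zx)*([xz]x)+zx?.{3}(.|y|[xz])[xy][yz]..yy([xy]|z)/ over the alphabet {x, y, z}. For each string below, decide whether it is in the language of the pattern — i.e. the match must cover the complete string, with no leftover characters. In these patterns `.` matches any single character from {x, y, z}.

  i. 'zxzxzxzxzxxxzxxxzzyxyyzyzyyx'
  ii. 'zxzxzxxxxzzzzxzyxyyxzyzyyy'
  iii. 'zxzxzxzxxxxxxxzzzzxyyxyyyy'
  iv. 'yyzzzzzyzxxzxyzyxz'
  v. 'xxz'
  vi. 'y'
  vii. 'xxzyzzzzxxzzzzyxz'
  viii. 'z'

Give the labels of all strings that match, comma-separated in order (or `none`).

i, iii, iv, v, vi, viii

i → match
ii → no match
iii → match
iv → match
v → match
vi → match
vii → no match
viii → match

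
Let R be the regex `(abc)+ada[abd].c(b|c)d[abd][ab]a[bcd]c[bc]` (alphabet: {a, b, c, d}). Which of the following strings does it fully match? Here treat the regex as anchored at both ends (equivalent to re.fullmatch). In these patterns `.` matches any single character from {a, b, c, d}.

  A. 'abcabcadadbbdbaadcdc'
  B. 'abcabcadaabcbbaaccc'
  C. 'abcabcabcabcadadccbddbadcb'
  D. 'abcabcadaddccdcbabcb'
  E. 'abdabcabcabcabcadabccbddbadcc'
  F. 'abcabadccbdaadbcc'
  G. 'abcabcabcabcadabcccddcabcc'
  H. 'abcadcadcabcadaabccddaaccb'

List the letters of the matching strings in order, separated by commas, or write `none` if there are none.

A → no match
B → no match
C → match
D → no match
E → no match — must start with 'abc'
F → no match
G → no match
H → no match

C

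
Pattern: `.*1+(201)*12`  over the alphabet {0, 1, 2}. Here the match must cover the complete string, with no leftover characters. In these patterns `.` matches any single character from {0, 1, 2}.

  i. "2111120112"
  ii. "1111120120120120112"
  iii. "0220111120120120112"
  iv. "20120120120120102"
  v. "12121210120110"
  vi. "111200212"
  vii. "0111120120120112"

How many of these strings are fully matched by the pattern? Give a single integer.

4

i → match
ii → match
iii → match
iv → no match — must end with "12"
v → no match — must end with "12"
vi → no match
vii → match
Total matched: 4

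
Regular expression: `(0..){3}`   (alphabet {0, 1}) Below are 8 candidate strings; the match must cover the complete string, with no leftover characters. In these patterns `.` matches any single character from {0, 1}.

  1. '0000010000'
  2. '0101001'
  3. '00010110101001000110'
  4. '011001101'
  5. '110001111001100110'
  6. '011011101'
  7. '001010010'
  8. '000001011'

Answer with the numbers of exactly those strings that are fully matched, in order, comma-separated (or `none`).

7, 8

1. '0000010000' → no match
2. '0101001' → no match
3 → no match
4. '011001101' → no match
5 → no match — must start with '0'
6. '011011101' → no match
7. '001010010' → match
8. '000001011' → match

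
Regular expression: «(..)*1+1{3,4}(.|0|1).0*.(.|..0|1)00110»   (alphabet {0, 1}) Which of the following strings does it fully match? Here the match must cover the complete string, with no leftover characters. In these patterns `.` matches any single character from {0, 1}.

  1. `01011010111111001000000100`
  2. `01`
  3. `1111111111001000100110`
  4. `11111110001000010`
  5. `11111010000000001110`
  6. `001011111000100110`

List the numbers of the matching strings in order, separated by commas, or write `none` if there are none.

6

1 → no match — must end with `00110`
2 → no match — must end with `00110`
3 → no match
4 → no match — must end with `00110`
5 → no match — must end with `00110`
6 → match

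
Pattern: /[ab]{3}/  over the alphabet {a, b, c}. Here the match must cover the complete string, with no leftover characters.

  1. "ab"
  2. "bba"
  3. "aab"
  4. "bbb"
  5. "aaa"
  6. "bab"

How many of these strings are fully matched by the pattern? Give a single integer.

1 → no match
2 → match
3 → match
4 → match
5 → match
6 → match
Total matched: 5

5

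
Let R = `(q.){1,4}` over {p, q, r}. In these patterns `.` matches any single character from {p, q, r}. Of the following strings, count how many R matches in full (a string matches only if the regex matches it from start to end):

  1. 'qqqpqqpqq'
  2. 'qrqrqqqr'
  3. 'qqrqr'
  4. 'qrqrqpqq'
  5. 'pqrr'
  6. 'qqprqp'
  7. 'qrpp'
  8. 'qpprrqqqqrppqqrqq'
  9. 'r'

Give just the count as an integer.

1 → no match
2 → match
3 → no match
4 → match
5 → no match — must start with 'q'
6 → no match
7 → no match
8 → no match
9 → no match — must start with 'q'
Total matched: 2

2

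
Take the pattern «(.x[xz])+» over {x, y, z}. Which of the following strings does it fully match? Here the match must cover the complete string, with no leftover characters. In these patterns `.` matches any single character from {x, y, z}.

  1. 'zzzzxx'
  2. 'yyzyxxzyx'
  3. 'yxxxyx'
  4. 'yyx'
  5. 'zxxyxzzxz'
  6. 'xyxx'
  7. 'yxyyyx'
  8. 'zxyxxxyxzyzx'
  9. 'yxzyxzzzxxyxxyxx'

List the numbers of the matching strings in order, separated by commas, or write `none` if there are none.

1 → no match
2 → no match
3 → no match
4 → no match
5 → match
6 → no match
7 → no match
8 → no match
9 → no match

5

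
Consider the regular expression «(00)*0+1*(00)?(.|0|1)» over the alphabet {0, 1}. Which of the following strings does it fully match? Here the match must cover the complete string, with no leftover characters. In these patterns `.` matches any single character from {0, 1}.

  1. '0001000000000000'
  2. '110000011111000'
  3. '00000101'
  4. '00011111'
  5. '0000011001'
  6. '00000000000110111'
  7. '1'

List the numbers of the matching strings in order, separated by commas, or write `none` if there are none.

4, 5

1 → no match
2 → no match
3 → no match
4 → match
5 → match
6 → no match
7 → no match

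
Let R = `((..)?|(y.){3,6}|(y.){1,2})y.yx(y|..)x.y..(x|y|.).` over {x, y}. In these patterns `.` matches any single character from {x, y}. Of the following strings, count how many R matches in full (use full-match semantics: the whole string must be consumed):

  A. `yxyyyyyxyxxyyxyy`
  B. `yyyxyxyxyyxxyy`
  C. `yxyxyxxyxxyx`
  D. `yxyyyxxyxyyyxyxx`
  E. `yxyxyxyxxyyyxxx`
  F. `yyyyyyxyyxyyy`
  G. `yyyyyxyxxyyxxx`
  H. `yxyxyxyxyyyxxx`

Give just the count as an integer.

6

A → match
B → match
C. `yxyxyxxyxxyx` → match
D → no match
E → match
F → no match
G → match
H → match
Total matched: 6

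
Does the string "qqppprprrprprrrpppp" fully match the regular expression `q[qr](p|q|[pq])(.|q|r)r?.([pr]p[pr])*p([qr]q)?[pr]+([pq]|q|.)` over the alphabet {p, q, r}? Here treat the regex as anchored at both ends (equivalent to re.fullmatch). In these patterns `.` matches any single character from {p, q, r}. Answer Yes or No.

Yes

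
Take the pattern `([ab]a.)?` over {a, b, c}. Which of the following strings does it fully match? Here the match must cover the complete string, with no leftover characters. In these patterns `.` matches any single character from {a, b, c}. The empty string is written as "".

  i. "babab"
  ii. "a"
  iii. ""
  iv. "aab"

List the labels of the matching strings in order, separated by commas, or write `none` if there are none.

iii, iv

i → no match
ii → no match
iii → match
iv → match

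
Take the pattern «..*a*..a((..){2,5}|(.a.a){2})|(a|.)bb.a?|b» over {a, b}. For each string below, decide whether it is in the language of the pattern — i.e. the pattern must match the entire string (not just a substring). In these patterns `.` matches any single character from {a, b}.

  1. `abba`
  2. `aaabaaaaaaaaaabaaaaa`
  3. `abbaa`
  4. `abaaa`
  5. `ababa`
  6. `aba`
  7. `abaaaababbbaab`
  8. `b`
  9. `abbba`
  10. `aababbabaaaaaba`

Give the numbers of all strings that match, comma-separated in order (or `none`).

1, 2, 3, 7, 8, 9, 10

1 → match
2 → match
3 → match
4 → no match
5 → no match
6 → no match
7 → match
8 → match
9 → match
10 → match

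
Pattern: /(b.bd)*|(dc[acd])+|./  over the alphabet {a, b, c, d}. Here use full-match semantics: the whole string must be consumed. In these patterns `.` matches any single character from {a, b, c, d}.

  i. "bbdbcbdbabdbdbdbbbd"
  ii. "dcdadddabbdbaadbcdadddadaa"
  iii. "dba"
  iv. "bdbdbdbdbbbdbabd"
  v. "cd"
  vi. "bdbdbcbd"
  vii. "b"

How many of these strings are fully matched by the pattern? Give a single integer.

i → no match
ii → no match
iii. "dba" → no match
iv → match
v. "cd" → no match
vi. "bdbdbcbd" → match
vii. "b" → match
Total matched: 3

3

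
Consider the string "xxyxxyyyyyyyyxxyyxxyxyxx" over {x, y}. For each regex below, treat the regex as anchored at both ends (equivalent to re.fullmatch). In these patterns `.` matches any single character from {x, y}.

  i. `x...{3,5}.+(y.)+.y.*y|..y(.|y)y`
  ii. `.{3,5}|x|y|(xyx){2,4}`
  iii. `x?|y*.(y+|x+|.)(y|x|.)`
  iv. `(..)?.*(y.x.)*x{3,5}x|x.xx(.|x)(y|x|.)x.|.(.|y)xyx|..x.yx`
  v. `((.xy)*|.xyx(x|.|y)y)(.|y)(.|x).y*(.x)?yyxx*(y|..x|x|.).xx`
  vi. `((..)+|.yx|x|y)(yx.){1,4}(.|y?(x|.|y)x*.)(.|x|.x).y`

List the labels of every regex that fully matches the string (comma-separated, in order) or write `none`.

v

i → no match — must end with "y"
ii → no match
iii → no match
iv → no match
v → match
vi → no match — must end with "y"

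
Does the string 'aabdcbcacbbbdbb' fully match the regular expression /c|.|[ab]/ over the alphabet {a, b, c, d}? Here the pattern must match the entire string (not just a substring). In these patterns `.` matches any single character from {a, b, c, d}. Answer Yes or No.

No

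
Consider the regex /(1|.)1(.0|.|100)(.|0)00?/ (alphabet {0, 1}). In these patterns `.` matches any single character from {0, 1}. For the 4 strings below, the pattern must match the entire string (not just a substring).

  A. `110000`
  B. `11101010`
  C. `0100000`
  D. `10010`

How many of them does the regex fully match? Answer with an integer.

2

A → match
B → no match
C → match
D → no match
Total matched: 2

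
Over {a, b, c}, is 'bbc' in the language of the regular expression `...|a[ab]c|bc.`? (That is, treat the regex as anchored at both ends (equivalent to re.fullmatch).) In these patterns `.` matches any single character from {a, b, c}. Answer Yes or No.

Yes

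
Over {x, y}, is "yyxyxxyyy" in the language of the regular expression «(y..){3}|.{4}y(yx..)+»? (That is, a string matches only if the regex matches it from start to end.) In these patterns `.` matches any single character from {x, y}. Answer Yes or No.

Yes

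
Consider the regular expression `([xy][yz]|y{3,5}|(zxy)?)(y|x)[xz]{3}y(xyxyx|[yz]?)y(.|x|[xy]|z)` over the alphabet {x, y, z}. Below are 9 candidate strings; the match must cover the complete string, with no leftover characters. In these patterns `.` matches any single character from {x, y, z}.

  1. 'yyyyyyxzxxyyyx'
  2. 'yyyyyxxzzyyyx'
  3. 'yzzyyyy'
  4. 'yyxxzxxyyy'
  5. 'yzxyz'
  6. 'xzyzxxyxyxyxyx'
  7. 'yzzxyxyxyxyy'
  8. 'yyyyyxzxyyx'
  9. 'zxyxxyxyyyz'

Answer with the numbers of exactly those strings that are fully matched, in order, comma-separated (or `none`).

2, 6, 7, 8

1 → no match
2 → match
3 → no match
4 → no match
5 → no match
6 → match
7 → match
8 → match
9 → no match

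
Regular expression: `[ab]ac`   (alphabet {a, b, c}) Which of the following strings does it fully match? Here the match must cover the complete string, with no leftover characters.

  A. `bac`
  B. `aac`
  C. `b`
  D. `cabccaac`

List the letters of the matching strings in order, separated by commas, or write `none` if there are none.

A → match
B → match
C → no match — must end with `ac`
D → no match

A, B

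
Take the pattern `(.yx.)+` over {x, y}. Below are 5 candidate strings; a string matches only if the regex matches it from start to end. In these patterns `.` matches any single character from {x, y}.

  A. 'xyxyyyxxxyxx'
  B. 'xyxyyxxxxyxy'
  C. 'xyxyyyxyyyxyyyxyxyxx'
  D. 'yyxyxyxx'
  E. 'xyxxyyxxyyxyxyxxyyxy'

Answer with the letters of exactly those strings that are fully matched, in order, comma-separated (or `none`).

A → match
B → no match
C → match
D → match
E → match

A, C, D, E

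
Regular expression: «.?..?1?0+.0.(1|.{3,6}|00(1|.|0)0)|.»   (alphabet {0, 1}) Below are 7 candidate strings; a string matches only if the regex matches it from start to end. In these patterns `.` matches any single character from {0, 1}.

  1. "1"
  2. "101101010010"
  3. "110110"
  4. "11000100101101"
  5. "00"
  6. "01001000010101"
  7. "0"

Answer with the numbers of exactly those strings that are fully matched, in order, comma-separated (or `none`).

1. "1" → match
2. "101101010010" → match
3. "110110" → no match
4 → match
5. "00" → no match
6 → no match
7. "0" → match

1, 2, 4, 7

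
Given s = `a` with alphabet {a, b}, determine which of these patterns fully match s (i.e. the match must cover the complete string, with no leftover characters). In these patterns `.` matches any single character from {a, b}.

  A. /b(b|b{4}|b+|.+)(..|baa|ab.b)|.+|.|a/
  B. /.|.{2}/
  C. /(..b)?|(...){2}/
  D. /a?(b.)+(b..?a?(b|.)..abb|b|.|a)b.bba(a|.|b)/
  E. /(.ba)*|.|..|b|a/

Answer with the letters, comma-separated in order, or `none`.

A → match
B → match
C → no match
D → no match
E → match

A, B, E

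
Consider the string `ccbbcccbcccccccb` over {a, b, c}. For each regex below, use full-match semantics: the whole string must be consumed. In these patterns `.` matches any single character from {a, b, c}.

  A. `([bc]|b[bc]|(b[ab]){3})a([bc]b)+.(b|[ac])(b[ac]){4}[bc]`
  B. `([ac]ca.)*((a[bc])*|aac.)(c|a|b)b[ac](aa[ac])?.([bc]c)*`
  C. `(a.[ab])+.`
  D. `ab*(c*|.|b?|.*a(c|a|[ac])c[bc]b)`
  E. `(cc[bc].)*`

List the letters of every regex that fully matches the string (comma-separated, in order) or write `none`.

E

A → no match
B → no match
C → no match — must start with `a`
D → no match — must start with `a`
E → match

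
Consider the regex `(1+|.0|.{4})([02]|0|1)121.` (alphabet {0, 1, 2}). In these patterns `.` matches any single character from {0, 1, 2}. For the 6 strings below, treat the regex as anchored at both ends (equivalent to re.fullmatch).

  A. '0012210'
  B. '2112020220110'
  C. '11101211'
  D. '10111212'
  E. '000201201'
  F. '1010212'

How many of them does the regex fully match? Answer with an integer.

1

A → no match
B → no match
C → match
D → no match
E → no match
F → no match
Total matched: 1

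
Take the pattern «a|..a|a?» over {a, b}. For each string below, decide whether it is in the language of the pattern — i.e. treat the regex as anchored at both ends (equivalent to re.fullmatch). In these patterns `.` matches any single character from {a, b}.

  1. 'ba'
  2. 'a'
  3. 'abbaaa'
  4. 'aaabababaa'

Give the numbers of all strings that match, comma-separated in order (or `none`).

2

1 → no match
2 → match
3 → no match
4 → no match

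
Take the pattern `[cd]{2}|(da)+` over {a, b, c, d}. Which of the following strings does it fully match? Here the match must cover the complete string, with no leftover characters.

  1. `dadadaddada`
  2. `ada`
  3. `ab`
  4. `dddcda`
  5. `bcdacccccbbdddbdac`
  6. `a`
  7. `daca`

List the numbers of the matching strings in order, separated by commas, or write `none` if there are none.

none

1. `dadadaddada` → no match
2. `ada` → no match
3. `ab` → no match
4. `dddcda` → no match
5 → no match
6. `a` → no match
7. `daca` → no match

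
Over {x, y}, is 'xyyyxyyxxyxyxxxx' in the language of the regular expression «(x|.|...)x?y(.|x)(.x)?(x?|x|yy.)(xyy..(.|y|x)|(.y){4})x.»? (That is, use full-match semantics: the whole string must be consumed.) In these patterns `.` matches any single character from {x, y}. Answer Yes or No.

No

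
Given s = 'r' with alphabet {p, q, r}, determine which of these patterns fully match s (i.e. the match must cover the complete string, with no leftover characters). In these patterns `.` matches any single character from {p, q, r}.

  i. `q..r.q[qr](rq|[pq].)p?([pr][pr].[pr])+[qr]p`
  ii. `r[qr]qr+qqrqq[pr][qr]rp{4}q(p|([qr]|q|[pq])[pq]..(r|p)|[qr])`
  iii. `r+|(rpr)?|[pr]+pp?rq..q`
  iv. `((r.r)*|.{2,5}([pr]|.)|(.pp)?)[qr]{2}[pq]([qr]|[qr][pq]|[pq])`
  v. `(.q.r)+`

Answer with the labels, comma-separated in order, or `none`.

i → no match — must start with 'q'
ii → no match
iii → match
iv → no match
v → no match

iii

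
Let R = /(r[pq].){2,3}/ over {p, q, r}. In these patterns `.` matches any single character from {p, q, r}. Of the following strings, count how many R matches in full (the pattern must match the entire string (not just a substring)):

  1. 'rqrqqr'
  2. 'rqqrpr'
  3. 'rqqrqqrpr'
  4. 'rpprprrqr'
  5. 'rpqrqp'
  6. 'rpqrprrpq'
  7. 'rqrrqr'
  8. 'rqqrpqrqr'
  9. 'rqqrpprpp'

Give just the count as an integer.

1 → no match
2 → match
3 → match
4 → match
5 → match
6 → match
7 → match
8 → match
9 → match
Total matched: 8

8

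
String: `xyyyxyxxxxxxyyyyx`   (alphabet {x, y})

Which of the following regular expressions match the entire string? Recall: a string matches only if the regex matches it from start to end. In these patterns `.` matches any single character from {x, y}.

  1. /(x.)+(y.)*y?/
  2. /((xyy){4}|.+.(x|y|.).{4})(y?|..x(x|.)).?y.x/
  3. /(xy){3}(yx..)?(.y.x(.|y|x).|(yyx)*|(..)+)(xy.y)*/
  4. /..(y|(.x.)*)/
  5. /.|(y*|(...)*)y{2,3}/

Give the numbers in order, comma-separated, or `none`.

1 → no match
2 → match
3 → no match
4 → no match
5 → no match

2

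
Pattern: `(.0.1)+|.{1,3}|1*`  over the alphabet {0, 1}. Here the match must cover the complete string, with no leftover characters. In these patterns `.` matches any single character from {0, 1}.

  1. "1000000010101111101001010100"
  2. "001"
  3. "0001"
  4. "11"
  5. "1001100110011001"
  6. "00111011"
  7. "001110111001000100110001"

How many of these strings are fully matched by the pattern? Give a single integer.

6

1 → no match
2 → match
3 → match
4 → match
5 → match
6 → match
7 → match
Total matched: 6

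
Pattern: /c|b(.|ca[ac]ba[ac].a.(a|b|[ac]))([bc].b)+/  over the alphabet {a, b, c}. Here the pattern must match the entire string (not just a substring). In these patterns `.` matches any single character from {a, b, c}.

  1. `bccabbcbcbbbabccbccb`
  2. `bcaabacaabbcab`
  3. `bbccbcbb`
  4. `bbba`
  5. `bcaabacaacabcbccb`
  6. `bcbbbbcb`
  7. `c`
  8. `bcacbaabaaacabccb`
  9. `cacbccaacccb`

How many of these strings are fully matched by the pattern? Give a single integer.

1 → match
2 → match
3. `bbccbcbb` → match
4. `bbba` → no match
5 → match
6. `bcbbbbcb` → match
7. `c` → match
8 → match
9. `cacbccaacccb` → no match
Total matched: 7

7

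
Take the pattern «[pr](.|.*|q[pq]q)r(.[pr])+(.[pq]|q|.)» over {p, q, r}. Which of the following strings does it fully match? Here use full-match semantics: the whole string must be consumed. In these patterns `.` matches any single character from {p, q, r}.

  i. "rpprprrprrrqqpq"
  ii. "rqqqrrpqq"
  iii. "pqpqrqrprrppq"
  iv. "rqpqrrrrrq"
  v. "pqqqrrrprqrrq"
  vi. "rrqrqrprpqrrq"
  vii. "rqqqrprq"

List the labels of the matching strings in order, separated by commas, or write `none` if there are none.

i → no match
ii → match
iii → match
iv → match
v → match
vi → no match
vii → match

ii, iii, iv, v, vii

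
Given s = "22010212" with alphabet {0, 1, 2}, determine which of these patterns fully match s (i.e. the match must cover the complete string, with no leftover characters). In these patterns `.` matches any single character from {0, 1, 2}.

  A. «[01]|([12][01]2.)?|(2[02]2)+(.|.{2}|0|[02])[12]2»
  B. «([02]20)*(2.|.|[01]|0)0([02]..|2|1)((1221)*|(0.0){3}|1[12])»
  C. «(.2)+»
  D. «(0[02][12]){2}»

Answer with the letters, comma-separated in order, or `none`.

A → no match
B → match
C → no match
D → no match — must start with "0"

B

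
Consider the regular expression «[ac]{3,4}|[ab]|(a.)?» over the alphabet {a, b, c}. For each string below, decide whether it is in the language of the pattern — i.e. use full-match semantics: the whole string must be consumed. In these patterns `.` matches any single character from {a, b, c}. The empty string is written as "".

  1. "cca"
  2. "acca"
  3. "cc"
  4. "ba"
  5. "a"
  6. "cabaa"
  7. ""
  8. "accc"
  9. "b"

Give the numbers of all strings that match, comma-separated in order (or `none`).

1, 2, 5, 7, 8, 9

1. "cca" → match
2. "acca" → match
3. "cc" → no match
4. "ba" → no match
5. "a" → match
6. "cabaa" → no match
7. "" → match
8. "accc" → match
9. "b" → match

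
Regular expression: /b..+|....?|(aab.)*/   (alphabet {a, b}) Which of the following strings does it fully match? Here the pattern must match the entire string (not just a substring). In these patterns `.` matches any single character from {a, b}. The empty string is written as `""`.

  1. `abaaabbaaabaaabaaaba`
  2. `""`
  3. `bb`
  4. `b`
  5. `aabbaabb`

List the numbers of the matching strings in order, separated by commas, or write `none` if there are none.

1 → no match
2 → match
3 → no match
4 → no match
5 → match

2, 5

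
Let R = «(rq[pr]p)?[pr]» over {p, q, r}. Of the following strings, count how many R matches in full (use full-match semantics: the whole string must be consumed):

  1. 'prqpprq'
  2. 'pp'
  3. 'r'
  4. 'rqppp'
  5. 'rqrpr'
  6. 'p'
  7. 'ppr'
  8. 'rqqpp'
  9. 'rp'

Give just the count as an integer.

4

1 → no match
2 → no match
3 → match
4 → match
5 → match
6 → match
7 → no match
8 → no match
9 → no match
Total matched: 4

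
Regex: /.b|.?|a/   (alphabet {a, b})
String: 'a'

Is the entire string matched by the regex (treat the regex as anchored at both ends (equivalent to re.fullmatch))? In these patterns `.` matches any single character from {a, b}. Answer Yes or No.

Yes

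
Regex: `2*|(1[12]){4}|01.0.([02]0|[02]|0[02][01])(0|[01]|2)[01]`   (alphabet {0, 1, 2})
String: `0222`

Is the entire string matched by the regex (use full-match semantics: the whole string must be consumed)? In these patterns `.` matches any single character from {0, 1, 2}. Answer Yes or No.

No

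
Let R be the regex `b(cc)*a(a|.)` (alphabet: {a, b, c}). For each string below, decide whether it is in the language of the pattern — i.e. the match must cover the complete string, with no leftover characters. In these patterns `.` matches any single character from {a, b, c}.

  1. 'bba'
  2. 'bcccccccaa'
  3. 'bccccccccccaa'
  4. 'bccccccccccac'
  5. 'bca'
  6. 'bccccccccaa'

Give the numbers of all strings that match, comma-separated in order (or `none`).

3, 4, 6

1. 'bba' → no match
2. 'bcccccccaa' → no match
3 → match
4 → match
5. 'bca' → no match
6. 'bccccccccaa' → match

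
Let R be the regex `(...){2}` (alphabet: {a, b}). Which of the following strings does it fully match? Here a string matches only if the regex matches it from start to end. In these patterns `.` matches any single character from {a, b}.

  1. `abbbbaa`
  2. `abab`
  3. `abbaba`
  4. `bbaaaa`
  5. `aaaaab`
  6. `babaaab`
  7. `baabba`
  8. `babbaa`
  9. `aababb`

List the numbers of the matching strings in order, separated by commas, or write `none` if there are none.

1 → no match
2 → no match
3 → match
4 → match
5 → match
6 → no match
7 → match
8 → match
9 → match

3, 4, 5, 7, 8, 9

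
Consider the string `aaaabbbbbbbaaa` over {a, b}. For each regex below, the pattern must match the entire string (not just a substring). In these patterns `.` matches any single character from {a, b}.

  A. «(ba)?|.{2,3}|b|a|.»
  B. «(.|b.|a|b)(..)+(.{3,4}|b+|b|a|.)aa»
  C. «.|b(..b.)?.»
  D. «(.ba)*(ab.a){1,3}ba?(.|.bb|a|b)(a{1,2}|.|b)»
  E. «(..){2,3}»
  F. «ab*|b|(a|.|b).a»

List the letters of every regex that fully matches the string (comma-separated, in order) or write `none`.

B

A → no match
B → match
C → no match
D → no match
E → no match
F → no match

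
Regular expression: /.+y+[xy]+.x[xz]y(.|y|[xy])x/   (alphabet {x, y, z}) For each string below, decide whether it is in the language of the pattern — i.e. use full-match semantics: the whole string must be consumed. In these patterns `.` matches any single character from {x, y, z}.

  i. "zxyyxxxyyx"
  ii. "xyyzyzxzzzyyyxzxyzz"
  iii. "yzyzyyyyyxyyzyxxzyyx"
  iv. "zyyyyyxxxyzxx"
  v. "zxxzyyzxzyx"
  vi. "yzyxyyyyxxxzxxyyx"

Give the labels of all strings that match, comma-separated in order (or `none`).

i. "zxyyxxxyyx" → match
ii → no match — must end with "x"
iii → no match
iv → no match
v. "zxxzyyzxzyx" → no match
vi → match

i, vi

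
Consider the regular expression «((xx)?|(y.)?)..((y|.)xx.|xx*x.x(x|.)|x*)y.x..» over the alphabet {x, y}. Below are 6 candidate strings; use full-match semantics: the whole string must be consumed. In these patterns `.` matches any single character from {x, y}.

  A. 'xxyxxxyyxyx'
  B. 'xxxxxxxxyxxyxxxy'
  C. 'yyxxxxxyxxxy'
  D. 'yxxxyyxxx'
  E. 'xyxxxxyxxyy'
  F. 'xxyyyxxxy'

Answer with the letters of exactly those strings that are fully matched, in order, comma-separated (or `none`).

A, B, C, D, E, F

A → match
B → match
C → match
D → match
E → match
F → match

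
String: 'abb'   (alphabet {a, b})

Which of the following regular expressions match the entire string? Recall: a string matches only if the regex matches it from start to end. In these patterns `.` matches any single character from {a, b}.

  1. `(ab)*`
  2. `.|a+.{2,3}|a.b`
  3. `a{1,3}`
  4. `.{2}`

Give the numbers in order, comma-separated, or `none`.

1 → no match
2 → match
3 → no match — must end with 'a'
4 → no match

2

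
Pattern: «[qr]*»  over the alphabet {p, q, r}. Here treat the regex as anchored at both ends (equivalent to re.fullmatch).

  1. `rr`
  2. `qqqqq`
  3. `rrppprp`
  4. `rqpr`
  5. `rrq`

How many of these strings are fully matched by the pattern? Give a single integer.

3

1 → match
2 → match
3 → no match
4 → no match
5 → match
Total matched: 3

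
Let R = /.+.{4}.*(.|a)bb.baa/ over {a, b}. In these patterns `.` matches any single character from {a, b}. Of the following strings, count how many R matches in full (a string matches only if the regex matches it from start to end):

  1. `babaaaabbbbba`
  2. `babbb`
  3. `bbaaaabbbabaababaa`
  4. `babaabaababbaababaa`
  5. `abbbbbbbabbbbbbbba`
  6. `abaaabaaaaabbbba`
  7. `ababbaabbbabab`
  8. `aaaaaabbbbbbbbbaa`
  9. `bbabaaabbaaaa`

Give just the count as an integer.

1

1 → no match — must end with `baa`
2. `babbb` → no match — must end with `baa`
3 → no match
4 → no match
5 → no match — must end with `baa`
6 → no match — must end with `baa`
7 → no match — must end with `baa`
8 → match
9 → no match — must end with `baa`
Total matched: 1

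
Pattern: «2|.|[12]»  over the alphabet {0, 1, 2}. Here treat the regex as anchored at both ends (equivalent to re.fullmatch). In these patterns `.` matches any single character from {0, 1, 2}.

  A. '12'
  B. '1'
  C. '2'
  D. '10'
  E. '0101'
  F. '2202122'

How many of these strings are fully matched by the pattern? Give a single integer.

A → no match
B → match
C → match
D → no match
E → no match
F → no match
Total matched: 2

2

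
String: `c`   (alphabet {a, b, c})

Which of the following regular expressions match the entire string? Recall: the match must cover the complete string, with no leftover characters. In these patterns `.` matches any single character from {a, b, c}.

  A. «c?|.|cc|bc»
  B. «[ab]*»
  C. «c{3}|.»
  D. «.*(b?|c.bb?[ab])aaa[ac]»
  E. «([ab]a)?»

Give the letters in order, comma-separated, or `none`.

A, C

A → match
B → no match
C → match
D → no match
E → no match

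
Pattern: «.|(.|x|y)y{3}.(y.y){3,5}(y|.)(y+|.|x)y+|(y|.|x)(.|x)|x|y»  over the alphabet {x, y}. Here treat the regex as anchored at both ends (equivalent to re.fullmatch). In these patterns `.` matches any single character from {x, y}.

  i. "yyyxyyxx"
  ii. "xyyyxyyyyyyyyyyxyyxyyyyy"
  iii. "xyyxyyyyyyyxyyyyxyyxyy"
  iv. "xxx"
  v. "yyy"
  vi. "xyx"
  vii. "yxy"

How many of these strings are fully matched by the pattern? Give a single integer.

i. "yyyxyyxx" → no match
ii → match
iii → no match
iv. "xxx" → no match
v. "yyy" → no match
vi. "xyx" → no match
vii. "yxy" → no match
Total matched: 1

1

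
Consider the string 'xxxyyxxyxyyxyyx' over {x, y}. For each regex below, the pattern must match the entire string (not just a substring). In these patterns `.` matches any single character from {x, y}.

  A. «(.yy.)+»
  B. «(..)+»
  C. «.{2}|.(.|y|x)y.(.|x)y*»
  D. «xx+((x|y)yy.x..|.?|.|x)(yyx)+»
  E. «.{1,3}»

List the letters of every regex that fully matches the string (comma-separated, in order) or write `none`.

D

A → no match
B → no match
C → no match
D → match
E → no match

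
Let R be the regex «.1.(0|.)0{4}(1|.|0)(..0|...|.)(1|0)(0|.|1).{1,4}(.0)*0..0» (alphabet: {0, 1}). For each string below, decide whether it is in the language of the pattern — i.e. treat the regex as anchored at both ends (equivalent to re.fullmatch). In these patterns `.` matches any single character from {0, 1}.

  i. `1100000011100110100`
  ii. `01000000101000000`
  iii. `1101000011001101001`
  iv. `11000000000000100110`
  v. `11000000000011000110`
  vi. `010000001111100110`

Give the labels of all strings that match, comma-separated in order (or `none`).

i → match
ii → match
iii → no match — must end with `0`
iv → match
v → match
vi → match

i, ii, iv, v, vi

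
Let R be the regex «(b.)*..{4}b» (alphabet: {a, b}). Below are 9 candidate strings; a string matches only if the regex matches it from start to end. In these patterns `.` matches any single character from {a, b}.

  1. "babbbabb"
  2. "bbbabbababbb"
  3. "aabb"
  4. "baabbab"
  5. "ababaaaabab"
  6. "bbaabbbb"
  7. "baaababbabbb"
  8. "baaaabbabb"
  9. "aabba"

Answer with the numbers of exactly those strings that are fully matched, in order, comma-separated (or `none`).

1, 2, 6

1 → match
2 → match
3 → no match
4 → no match
5 → no match
6 → match
7 → no match
8 → no match
9 → no match — must end with "b"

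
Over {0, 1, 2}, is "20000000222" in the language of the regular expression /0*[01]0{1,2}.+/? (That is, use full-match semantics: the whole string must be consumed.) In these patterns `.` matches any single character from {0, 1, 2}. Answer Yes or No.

No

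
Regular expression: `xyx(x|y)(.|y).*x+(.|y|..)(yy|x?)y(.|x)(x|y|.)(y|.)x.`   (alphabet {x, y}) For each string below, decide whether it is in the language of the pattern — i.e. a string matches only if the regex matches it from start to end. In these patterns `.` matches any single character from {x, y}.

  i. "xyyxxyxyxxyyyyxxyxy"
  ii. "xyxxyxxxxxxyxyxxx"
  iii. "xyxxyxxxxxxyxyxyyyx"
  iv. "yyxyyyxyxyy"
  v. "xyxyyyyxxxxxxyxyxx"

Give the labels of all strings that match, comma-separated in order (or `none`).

i → no match — must start with "xyx"
ii → match
iii → no match
iv. "yyxyyyxyxyy" → no match — must start with "xyx"
v → no match

ii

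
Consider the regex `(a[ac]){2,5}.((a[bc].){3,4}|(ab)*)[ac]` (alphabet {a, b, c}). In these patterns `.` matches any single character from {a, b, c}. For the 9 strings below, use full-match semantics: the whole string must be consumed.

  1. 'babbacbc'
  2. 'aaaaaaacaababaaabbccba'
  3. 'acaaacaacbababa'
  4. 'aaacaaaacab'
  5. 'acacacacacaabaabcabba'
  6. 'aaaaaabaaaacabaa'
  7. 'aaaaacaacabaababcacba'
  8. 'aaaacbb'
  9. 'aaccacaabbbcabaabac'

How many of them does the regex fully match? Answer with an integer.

1

1 → no match — must start with 'a'
2 → no match
3 → no match
4 → no match
5 → match
6 → no match
7 → no match
8 → no match
9 → no match
Total matched: 1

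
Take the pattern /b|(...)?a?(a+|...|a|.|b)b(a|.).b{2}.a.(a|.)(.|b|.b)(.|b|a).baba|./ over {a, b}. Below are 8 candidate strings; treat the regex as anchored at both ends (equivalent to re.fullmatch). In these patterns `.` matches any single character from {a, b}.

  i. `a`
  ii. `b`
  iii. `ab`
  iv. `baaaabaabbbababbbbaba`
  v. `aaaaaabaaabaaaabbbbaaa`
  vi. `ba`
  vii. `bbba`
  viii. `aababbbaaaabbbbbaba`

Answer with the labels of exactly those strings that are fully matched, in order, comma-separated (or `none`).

i, ii, iv, viii

i → match
ii → match
iii → no match
iv → match
v → no match
vi → no match
vii → no match
viii → match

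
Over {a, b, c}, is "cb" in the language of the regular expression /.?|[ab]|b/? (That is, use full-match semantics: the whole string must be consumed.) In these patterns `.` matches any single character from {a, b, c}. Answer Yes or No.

No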